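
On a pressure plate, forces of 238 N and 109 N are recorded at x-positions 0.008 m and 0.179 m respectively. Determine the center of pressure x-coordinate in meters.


COP_x = (F1*x1 + F2*x2) / (F1 + F2)
COP_x = (238*0.008 + 109*0.179) / (238 + 109)
Numerator = 21.4150
Denominator = 347
COP_x = 0.0617


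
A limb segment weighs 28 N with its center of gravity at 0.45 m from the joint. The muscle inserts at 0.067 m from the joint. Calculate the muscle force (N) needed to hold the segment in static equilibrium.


F_muscle = W * d_load / d_muscle
F_muscle = 28 * 0.45 / 0.067
Numerator = 12.6000
F_muscle = 188.0597


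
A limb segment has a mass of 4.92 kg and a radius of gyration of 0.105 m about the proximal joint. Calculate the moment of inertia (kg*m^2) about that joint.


I = m * k^2
I = 4.92 * 0.105^2
k^2 = 0.0110
I = 0.0542


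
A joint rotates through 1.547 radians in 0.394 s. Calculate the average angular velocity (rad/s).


omega = delta_theta / delta_t
omega = 1.547 / 0.394
omega = 3.9264


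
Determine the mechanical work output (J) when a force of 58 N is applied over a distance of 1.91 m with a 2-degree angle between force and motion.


W = F * d * cos(theta)
theta = 2 deg = 0.0349 rad
cos(theta) = 0.9994
W = 58 * 1.91 * 0.9994
W = 110.7125


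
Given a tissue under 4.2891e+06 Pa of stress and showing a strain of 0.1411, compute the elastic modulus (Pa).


E = stress / strain
E = 4.2891e+06 / 0.1411
E = 3.0398e+07


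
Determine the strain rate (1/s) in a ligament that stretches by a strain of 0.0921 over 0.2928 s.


strain_rate = delta_strain / delta_t
strain_rate = 0.0921 / 0.2928
strain_rate = 0.3145


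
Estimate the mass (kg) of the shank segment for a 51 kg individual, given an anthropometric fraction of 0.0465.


m_segment = body_mass * fraction
m_segment = 51 * 0.0465
m_segment = 2.3715


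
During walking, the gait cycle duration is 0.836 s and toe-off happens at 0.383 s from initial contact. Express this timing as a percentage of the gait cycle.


pct = (event_time / cycle_time) * 100
pct = (0.383 / 0.836) * 100
ratio = 0.4581
pct = 45.8134


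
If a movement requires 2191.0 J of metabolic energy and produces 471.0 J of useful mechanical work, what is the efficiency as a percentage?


eta = (W_mech / E_meta) * 100
eta = (471.0 / 2191.0) * 100
ratio = 0.2150
eta = 21.4970


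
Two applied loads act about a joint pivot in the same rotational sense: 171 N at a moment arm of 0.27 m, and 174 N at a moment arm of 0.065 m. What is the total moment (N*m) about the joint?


M = F1 * d1 + F2 * d2
M = 171 * 0.27 + 174 * 0.065
M = 46.1700 + 11.3100
M = 57.4800


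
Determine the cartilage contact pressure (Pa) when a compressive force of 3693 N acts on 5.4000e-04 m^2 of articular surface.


P = F / A
P = 3693 / 5.4000e-04
P = 6.8389e+06


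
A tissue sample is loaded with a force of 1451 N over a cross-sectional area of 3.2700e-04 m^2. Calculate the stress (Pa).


stress = F / A
stress = 1451 / 3.2700e-04
stress = 4.4373e+06


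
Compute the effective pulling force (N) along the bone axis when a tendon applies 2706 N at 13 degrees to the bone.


F_eff = F_tendon * cos(theta)
theta = 13 deg = 0.2269 rad
cos(theta) = 0.9744
F_eff = 2706 * 0.9744
F_eff = 2636.6454


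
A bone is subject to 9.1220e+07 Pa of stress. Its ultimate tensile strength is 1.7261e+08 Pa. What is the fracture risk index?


FRI = applied / ultimate
FRI = 9.1220e+07 / 1.7261e+08
FRI = 0.5285


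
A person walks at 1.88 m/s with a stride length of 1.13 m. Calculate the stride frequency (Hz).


f = v / stride_length
f = 1.88 / 1.13
f = 1.6637


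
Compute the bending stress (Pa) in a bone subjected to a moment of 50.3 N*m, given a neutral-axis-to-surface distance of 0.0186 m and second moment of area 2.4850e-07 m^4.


sigma = M * c / I
sigma = 50.3 * 0.0186 / 2.4850e-07
M * c = 0.9356
sigma = 3.7649e+06


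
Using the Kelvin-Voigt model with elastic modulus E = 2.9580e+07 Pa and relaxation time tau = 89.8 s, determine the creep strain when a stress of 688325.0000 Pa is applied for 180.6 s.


epsilon(t) = (sigma/E) * (1 - exp(-t/tau))
sigma/E = 688325.0000 / 2.9580e+07 = 0.0233
exp(-t/tau) = exp(-180.6 / 89.8) = 0.1338
epsilon = 0.0233 * (1 - 0.1338)
epsilon = 0.0202


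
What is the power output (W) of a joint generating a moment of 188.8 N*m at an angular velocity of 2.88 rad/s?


P = M * omega
P = 188.8 * 2.88
P = 543.7440


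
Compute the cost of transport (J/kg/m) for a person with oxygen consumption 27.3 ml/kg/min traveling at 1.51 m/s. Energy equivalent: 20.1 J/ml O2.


Power per kg = VO2 * 20.1 / 60
Power per kg = 27.3 * 20.1 / 60 = 9.1455 W/kg
Cost = power_per_kg / speed
Cost = 9.1455 / 1.51
Cost = 6.0566


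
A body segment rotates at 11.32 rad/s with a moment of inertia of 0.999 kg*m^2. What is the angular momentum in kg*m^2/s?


L = I * omega
L = 0.999 * 11.32
L = 11.3087


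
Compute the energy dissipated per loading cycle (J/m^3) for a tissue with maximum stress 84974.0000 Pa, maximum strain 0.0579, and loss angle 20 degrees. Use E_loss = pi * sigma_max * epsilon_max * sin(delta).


E_loss = pi * sigma_max * epsilon_max * sin(delta)
delta = 20 deg = 0.3491 rad
sin(delta) = 0.3420
E_loss = pi * 84974.0000 * 0.0579 * 0.3420
E_loss = 5286.4750


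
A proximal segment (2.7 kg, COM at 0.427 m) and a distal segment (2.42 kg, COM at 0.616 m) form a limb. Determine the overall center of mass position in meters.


COM = (m1*x1 + m2*x2) / (m1 + m2)
COM = (2.7*0.427 + 2.42*0.616) / (2.7 + 2.42)
Numerator = 2.6436
Denominator = 5.1200
COM = 0.5163


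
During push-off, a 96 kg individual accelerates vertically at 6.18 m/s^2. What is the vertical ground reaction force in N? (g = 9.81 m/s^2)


GRF = m * (g + a)
GRF = 96 * (9.81 + 6.18)
GRF = 96 * 15.9900
GRF = 1535.0400


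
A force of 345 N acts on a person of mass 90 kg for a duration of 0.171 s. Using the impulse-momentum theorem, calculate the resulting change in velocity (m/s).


J = F * dt = 345 * 0.171 = 58.9950 N*s
delta_v = J / m
delta_v = 58.9950 / 90
delta_v = 0.6555


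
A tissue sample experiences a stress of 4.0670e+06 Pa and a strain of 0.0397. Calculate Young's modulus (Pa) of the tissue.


E = stress / strain
E = 4.0670e+06 / 0.0397
E = 1.0244e+08


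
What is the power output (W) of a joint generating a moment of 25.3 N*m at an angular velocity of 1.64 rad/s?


P = M * omega
P = 25.3 * 1.64
P = 41.4920


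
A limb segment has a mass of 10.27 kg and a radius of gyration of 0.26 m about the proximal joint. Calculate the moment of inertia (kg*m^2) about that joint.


I = m * k^2
I = 10.27 * 0.26^2
k^2 = 0.0676
I = 0.6943


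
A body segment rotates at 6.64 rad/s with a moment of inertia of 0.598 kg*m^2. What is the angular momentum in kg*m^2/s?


L = I * omega
L = 0.598 * 6.64
L = 3.9707


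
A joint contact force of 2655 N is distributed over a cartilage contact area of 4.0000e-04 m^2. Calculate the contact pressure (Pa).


P = F / A
P = 2655 / 4.0000e-04
P = 6.6375e+06


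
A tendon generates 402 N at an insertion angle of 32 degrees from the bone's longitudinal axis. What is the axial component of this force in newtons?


F_eff = F_tendon * cos(theta)
theta = 32 deg = 0.5585 rad
cos(theta) = 0.8480
F_eff = 402 * 0.8480
F_eff = 340.9153


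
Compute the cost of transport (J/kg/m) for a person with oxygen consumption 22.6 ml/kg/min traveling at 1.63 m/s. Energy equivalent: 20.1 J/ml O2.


Power per kg = VO2 * 20.1 / 60
Power per kg = 22.6 * 20.1 / 60 = 7.5710 W/kg
Cost = power_per_kg / speed
Cost = 7.5710 / 1.63
Cost = 4.6448


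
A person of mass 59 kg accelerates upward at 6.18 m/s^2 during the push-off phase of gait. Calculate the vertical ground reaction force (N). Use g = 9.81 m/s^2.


GRF = m * (g + a)
GRF = 59 * (9.81 + 6.18)
GRF = 59 * 15.9900
GRF = 943.4100


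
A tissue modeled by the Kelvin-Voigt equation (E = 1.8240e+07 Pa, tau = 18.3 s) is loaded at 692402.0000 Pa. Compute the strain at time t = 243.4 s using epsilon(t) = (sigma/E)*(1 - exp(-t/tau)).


epsilon(t) = (sigma/E) * (1 - exp(-t/tau))
sigma/E = 692402.0000 / 1.8240e+07 = 0.0380
exp(-t/tau) = exp(-243.4 / 18.3) = 1.6736e-06
epsilon = 0.0380 * (1 - 1.6736e-06)
epsilon = 0.0380


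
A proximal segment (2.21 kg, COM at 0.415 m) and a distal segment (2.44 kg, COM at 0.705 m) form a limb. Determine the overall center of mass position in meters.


COM = (m1*x1 + m2*x2) / (m1 + m2)
COM = (2.21*0.415 + 2.44*0.705) / (2.21 + 2.44)
Numerator = 2.6373
Denominator = 4.6500
COM = 0.5672


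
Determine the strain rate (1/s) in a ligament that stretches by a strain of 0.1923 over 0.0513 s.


strain_rate = delta_strain / delta_t
strain_rate = 0.1923 / 0.0513
strain_rate = 3.7485


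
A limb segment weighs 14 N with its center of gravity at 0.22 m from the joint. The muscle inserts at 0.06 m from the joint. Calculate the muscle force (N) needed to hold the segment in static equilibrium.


F_muscle = W * d_load / d_muscle
F_muscle = 14 * 0.22 / 0.06
Numerator = 3.0800
F_muscle = 51.3333


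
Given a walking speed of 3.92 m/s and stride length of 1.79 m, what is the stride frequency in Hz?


f = v / stride_length
f = 3.92 / 1.79
f = 2.1899


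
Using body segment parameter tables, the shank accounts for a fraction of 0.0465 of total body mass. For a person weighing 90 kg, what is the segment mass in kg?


m_segment = body_mass * fraction
m_segment = 90 * 0.0465
m_segment = 4.1850


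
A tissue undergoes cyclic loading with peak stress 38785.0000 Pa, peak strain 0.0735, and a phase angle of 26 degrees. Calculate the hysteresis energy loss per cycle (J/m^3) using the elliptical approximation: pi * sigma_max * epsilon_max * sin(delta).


E_loss = pi * sigma_max * epsilon_max * sin(delta)
delta = 26 deg = 0.4538 rad
sin(delta) = 0.4384
E_loss = pi * 38785.0000 * 0.0735 * 0.4384
E_loss = 3925.9338


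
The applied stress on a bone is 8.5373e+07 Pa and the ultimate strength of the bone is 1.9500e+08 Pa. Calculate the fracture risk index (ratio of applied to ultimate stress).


FRI = applied / ultimate
FRI = 8.5373e+07 / 1.9500e+08
FRI = 0.4378


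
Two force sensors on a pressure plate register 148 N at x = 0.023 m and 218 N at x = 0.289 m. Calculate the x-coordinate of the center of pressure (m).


COP_x = (F1*x1 + F2*x2) / (F1 + F2)
COP_x = (148*0.023 + 218*0.289) / (148 + 218)
Numerator = 66.4060
Denominator = 366
COP_x = 0.1814


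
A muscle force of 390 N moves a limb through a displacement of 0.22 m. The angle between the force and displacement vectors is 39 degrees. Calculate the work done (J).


W = F * d * cos(theta)
theta = 39 deg = 0.6807 rad
cos(theta) = 0.7771
W = 390 * 0.22 * 0.7771
W = 66.6791


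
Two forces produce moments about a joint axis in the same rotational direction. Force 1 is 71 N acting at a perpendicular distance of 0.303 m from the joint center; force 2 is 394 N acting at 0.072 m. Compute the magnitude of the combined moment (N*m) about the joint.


M = F1 * d1 + F2 * d2
M = 71 * 0.303 + 394 * 0.072
M = 21.5130 + 28.3680
M = 49.8810


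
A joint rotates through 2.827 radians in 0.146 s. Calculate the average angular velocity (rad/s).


omega = delta_theta / delta_t
omega = 2.827 / 0.146
omega = 19.3630


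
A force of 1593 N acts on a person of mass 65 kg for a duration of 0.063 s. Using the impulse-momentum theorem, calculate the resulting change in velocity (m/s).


J = F * dt = 1593 * 0.063 = 100.3590 N*s
delta_v = J / m
delta_v = 100.3590 / 65
delta_v = 1.5440


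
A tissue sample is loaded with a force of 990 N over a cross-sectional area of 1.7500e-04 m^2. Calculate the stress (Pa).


stress = F / A
stress = 990 / 1.7500e-04
stress = 5.6571e+06


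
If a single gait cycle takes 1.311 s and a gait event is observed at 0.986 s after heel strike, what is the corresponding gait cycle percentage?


pct = (event_time / cycle_time) * 100
pct = (0.986 / 1.311) * 100
ratio = 0.7521
pct = 75.2098


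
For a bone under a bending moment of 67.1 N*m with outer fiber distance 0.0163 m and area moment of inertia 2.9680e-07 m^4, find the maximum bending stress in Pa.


sigma = M * c / I
sigma = 67.1 * 0.0163 / 2.9680e-07
M * c = 1.0937
sigma = 3.6851e+06


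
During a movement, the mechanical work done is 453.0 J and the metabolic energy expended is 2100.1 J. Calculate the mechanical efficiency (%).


eta = (W_mech / E_meta) * 100
eta = (453.0 / 2100.1) * 100
ratio = 0.2157
eta = 21.5704


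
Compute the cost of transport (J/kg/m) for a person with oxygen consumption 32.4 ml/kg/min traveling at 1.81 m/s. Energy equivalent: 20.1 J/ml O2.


Power per kg = VO2 * 20.1 / 60
Power per kg = 32.4 * 20.1 / 60 = 10.8540 W/kg
Cost = power_per_kg / speed
Cost = 10.8540 / 1.81
Cost = 5.9967


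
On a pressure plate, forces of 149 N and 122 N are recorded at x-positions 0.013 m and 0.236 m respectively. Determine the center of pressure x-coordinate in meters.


COP_x = (F1*x1 + F2*x2) / (F1 + F2)
COP_x = (149*0.013 + 122*0.236) / (149 + 122)
Numerator = 30.7290
Denominator = 271
COP_x = 0.1134


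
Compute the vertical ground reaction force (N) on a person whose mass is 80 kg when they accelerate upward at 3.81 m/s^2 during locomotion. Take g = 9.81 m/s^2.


GRF = m * (g + a)
GRF = 80 * (9.81 + 3.81)
GRF = 80 * 13.6200
GRF = 1089.6000


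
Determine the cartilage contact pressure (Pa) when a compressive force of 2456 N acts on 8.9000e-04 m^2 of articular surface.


P = F / A
P = 2456 / 8.9000e-04
P = 2.7596e+06


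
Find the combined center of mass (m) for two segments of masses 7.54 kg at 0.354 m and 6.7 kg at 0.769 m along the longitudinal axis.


COM = (m1*x1 + m2*x2) / (m1 + m2)
COM = (7.54*0.354 + 6.7*0.769) / (7.54 + 6.7)
Numerator = 7.8215
Denominator = 14.2400
COM = 0.5493


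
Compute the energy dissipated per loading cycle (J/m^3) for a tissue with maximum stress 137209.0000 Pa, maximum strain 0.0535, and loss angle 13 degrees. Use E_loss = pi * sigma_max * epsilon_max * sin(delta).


E_loss = pi * sigma_max * epsilon_max * sin(delta)
delta = 13 deg = 0.2269 rad
sin(delta) = 0.2250
E_loss = pi * 137209.0000 * 0.0535 * 0.2250
E_loss = 5187.6932


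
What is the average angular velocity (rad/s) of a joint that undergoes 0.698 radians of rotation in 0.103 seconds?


omega = delta_theta / delta_t
omega = 0.698 / 0.103
omega = 6.7767


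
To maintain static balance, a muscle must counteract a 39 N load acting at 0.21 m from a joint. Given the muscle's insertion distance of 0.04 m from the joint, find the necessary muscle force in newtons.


F_muscle = W * d_load / d_muscle
F_muscle = 39 * 0.21 / 0.04
Numerator = 8.1900
F_muscle = 204.7500


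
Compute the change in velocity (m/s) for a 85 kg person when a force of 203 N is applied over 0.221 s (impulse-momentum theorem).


J = F * dt = 203 * 0.221 = 44.8630 N*s
delta_v = J / m
delta_v = 44.8630 / 85
delta_v = 0.5278


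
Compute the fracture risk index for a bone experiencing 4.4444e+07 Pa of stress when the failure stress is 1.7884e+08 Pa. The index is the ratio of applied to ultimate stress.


FRI = applied / ultimate
FRI = 4.4444e+07 / 1.7884e+08
FRI = 0.2485


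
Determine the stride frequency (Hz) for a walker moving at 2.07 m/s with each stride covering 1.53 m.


f = v / stride_length
f = 2.07 / 1.53
f = 1.3529


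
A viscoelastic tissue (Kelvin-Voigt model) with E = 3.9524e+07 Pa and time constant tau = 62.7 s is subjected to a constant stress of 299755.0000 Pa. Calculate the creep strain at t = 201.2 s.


epsilon(t) = (sigma/E) * (1 - exp(-t/tau))
sigma/E = 299755.0000 / 3.9524e+07 = 0.0076
exp(-t/tau) = exp(-201.2 / 62.7) = 0.0404
epsilon = 0.0076 * (1 - 0.0404)
epsilon = 0.0073


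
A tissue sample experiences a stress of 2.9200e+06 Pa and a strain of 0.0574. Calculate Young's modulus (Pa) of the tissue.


E = stress / strain
E = 2.9200e+06 / 0.0574
E = 5.0871e+07


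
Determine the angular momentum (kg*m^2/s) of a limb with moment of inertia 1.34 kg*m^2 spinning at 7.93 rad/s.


L = I * omega
L = 1.34 * 7.93
L = 10.6262


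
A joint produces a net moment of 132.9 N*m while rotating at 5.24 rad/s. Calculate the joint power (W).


P = M * omega
P = 132.9 * 5.24
P = 696.3960


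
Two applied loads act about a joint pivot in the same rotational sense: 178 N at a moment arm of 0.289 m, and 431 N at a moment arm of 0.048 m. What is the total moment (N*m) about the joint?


M = F1 * d1 + F2 * d2
M = 178 * 0.289 + 431 * 0.048
M = 51.4420 + 20.6880
M = 72.1300


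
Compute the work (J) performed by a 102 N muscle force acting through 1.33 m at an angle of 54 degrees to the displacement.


W = F * d * cos(theta)
theta = 54 deg = 0.9425 rad
cos(theta) = 0.5878
W = 102 * 1.33 * 0.5878
W = 79.7389


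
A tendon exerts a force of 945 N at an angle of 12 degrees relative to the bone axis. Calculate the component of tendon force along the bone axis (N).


F_eff = F_tendon * cos(theta)
theta = 12 deg = 0.2094 rad
cos(theta) = 0.9781
F_eff = 945 * 0.9781
F_eff = 924.3495


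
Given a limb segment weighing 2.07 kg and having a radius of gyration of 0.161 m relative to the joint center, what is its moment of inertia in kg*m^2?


I = m * k^2
I = 2.07 * 0.161^2
k^2 = 0.0259
I = 0.0537


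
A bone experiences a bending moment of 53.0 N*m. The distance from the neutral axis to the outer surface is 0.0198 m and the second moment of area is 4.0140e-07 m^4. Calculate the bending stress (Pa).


sigma = M * c / I
sigma = 53.0 * 0.0198 / 4.0140e-07
M * c = 1.0494
sigma = 2.6143e+06


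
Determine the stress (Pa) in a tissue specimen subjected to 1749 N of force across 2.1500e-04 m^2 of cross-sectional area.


stress = F / A
stress = 1749 / 2.1500e-04
stress = 8.1349e+06


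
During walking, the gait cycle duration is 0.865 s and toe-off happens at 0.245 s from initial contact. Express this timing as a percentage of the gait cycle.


pct = (event_time / cycle_time) * 100
pct = (0.245 / 0.865) * 100
ratio = 0.2832
pct = 28.3237


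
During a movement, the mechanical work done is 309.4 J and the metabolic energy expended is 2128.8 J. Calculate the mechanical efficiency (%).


eta = (W_mech / E_meta) * 100
eta = (309.4 / 2128.8) * 100
ratio = 0.1453
eta = 14.5340


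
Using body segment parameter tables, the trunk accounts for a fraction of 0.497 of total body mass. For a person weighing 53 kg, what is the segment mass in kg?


m_segment = body_mass * fraction
m_segment = 53 * 0.497
m_segment = 26.3410


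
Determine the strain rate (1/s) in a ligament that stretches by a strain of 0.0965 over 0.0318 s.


strain_rate = delta_strain / delta_t
strain_rate = 0.0965 / 0.0318
strain_rate = 3.0346


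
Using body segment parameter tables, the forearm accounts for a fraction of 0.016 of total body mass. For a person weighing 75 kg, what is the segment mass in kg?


m_segment = body_mass * fraction
m_segment = 75 * 0.016
m_segment = 1.2000


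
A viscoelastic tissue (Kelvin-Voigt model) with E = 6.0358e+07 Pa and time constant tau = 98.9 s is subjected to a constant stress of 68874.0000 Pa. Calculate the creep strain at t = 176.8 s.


epsilon(t) = (sigma/E) * (1 - exp(-t/tau))
sigma/E = 68874.0000 / 6.0358e+07 = 0.0011
exp(-t/tau) = exp(-176.8 / 98.9) = 0.1674
epsilon = 0.0011 * (1 - 0.1674)
epsilon = 9.5013e-04


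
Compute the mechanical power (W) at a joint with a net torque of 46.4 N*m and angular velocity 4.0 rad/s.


P = M * omega
P = 46.4 * 4.0
P = 185.6000


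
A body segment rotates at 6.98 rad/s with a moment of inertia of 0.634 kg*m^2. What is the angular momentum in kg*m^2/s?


L = I * omega
L = 0.634 * 6.98
L = 4.4253


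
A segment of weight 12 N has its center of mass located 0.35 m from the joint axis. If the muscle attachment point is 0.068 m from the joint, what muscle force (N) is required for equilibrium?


F_muscle = W * d_load / d_muscle
F_muscle = 12 * 0.35 / 0.068
Numerator = 4.2000
F_muscle = 61.7647


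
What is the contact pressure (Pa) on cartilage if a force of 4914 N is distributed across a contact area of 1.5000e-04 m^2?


P = F / A
P = 4914 / 1.5000e-04
P = 3.2760e+07


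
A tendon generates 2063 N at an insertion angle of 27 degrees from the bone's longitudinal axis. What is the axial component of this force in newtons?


F_eff = F_tendon * cos(theta)
theta = 27 deg = 0.4712 rad
cos(theta) = 0.8910
F_eff = 2063 * 0.8910
F_eff = 1838.1465


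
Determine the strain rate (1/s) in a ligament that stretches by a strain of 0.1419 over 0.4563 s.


strain_rate = delta_strain / delta_t
strain_rate = 0.1419 / 0.4563
strain_rate = 0.3110


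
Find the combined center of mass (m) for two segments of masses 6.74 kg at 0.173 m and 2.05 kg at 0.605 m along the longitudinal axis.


COM = (m1*x1 + m2*x2) / (m1 + m2)
COM = (6.74*0.173 + 2.05*0.605) / (6.74 + 2.05)
Numerator = 2.4063
Denominator = 8.7900
COM = 0.2738


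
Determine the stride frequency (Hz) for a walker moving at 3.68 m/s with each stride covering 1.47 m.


f = v / stride_length
f = 3.68 / 1.47
f = 2.5034


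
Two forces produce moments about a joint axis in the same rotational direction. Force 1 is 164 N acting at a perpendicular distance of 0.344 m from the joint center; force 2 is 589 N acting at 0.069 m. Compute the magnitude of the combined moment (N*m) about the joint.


M = F1 * d1 + F2 * d2
M = 164 * 0.344 + 589 * 0.069
M = 56.4160 + 40.6410
M = 97.0570


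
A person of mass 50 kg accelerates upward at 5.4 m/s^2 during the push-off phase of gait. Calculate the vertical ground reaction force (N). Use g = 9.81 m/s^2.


GRF = m * (g + a)
GRF = 50 * (9.81 + 5.4)
GRF = 50 * 15.2100
GRF = 760.5000


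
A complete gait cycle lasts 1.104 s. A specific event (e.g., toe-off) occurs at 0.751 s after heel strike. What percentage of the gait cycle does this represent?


pct = (event_time / cycle_time) * 100
pct = (0.751 / 1.104) * 100
ratio = 0.6803
pct = 68.0254


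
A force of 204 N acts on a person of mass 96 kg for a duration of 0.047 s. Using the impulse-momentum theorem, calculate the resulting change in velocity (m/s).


J = F * dt = 204 * 0.047 = 9.5880 N*s
delta_v = J / m
delta_v = 9.5880 / 96
delta_v = 0.0999


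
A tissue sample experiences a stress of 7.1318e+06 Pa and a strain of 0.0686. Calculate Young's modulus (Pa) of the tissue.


E = stress / strain
E = 7.1318e+06 / 0.0686
E = 1.0396e+08


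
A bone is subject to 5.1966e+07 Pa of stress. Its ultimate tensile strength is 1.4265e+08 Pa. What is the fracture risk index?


FRI = applied / ultimate
FRI = 5.1966e+07 / 1.4265e+08
FRI = 0.3643


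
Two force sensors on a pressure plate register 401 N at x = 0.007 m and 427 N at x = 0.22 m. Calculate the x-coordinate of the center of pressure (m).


COP_x = (F1*x1 + F2*x2) / (F1 + F2)
COP_x = (401*0.007 + 427*0.22) / (401 + 427)
Numerator = 96.7470
Denominator = 828
COP_x = 0.1168


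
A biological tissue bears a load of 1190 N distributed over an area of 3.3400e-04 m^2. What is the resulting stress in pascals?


stress = F / A
stress = 1190 / 3.3400e-04
stress = 3.5629e+06


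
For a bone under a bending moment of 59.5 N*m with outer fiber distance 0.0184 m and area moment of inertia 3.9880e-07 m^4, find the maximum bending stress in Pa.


sigma = M * c / I
sigma = 59.5 * 0.0184 / 3.9880e-07
M * c = 1.0948
sigma = 2.7452e+06


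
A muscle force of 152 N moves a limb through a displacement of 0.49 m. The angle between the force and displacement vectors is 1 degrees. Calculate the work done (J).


W = F * d * cos(theta)
theta = 1 deg = 0.0175 rad
cos(theta) = 0.9998
W = 152 * 0.49 * 0.9998
W = 74.4687


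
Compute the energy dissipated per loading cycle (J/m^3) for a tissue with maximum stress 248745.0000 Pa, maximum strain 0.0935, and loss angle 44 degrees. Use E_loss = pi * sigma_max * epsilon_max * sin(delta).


E_loss = pi * sigma_max * epsilon_max * sin(delta)
delta = 44 deg = 0.7679 rad
sin(delta) = 0.6947
E_loss = pi * 248745.0000 * 0.0935 * 0.6947
E_loss = 50755.9682


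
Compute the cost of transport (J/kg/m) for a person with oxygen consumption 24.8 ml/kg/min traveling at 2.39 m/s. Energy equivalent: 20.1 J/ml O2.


Power per kg = VO2 * 20.1 / 60
Power per kg = 24.8 * 20.1 / 60 = 8.3080 W/kg
Cost = power_per_kg / speed
Cost = 8.3080 / 2.39
Cost = 3.4762


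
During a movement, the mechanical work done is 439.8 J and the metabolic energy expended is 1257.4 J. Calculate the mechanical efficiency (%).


eta = (W_mech / E_meta) * 100
eta = (439.8 / 1257.4) * 100
ratio = 0.3498
eta = 34.9769


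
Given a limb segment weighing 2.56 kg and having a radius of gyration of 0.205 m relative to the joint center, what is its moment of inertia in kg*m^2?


I = m * k^2
I = 2.56 * 0.205^2
k^2 = 0.0420
I = 0.1076


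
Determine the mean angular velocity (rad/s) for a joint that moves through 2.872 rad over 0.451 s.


omega = delta_theta / delta_t
omega = 2.872 / 0.451
omega = 6.3681


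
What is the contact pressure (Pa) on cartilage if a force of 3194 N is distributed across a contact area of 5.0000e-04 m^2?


P = F / A
P = 3194 / 5.0000e-04
P = 6.3880e+06


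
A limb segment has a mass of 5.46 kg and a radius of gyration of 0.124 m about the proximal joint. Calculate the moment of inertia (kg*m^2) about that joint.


I = m * k^2
I = 5.46 * 0.124^2
k^2 = 0.0154
I = 0.0840


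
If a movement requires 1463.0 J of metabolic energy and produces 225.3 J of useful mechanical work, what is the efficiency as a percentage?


eta = (W_mech / E_meta) * 100
eta = (225.3 / 1463.0) * 100
ratio = 0.1540
eta = 15.3999


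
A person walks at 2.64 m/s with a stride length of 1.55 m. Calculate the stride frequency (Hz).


f = v / stride_length
f = 2.64 / 1.55
f = 1.7032


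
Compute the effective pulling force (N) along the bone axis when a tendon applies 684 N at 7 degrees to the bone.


F_eff = F_tendon * cos(theta)
theta = 7 deg = 0.1222 rad
cos(theta) = 0.9925
F_eff = 684 * 0.9925
F_eff = 678.9016


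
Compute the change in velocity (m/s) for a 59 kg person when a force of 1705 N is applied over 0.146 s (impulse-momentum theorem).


J = F * dt = 1705 * 0.146 = 248.9300 N*s
delta_v = J / m
delta_v = 248.9300 / 59
delta_v = 4.2192


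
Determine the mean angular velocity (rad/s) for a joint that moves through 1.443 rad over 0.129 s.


omega = delta_theta / delta_t
omega = 1.443 / 0.129
omega = 11.1860


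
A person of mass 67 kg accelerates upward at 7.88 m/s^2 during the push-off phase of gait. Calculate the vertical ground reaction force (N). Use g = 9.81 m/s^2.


GRF = m * (g + a)
GRF = 67 * (9.81 + 7.88)
GRF = 67 * 17.6900
GRF = 1185.2300


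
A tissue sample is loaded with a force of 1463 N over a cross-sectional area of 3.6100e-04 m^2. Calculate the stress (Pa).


stress = F / A
stress = 1463 / 3.6100e-04
stress = 4.0526e+06


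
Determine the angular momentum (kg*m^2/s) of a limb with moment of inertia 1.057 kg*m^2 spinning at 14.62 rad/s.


L = I * omega
L = 1.057 * 14.62
L = 15.4533


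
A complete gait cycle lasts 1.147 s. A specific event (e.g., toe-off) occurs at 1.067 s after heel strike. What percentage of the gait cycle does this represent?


pct = (event_time / cycle_time) * 100
pct = (1.067 / 1.147) * 100
ratio = 0.9303
pct = 93.0253


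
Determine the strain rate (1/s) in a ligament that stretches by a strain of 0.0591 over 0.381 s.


strain_rate = delta_strain / delta_t
strain_rate = 0.0591 / 0.381
strain_rate = 0.1551


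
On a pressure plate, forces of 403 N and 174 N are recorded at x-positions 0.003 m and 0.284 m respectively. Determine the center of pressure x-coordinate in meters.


COP_x = (F1*x1 + F2*x2) / (F1 + F2)
COP_x = (403*0.003 + 174*0.284) / (403 + 174)
Numerator = 50.6250
Denominator = 577
COP_x = 0.0877


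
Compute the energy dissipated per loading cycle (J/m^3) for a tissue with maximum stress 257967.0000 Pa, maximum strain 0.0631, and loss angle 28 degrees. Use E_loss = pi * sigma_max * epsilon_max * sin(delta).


E_loss = pi * sigma_max * epsilon_max * sin(delta)
delta = 28 deg = 0.4887 rad
sin(delta) = 0.4695
E_loss = pi * 257967.0000 * 0.0631 * 0.4695
E_loss = 24007.8172


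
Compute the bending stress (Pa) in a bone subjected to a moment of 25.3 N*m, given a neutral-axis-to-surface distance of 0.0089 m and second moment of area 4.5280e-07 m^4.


sigma = M * c / I
sigma = 25.3 * 0.0089 / 4.5280e-07
M * c = 0.2252
sigma = 497283.5689


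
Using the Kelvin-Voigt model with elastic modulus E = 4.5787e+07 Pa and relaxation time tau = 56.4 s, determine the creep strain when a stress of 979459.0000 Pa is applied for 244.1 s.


epsilon(t) = (sigma/E) * (1 - exp(-t/tau))
sigma/E = 979459.0000 / 4.5787e+07 = 0.0214
exp(-t/tau) = exp(-244.1 / 56.4) = 0.0132
epsilon = 0.0214 * (1 - 0.0132)
epsilon = 0.0211


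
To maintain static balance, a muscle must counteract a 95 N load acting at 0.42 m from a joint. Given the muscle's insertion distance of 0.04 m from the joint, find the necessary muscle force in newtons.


F_muscle = W * d_load / d_muscle
F_muscle = 95 * 0.42 / 0.04
Numerator = 39.9000
F_muscle = 997.5000


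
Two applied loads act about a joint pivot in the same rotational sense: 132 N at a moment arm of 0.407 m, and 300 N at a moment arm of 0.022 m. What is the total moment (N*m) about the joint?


M = F1 * d1 + F2 * d2
M = 132 * 0.407 + 300 * 0.022
M = 53.7240 + 6.6000
M = 60.3240


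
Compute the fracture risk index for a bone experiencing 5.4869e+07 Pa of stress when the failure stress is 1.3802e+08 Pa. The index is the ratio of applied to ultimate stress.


FRI = applied / ultimate
FRI = 5.4869e+07 / 1.3802e+08
FRI = 0.3975


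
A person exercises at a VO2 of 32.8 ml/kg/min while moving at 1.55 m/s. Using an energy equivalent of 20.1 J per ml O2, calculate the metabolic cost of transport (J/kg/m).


Power per kg = VO2 * 20.1 / 60
Power per kg = 32.8 * 20.1 / 60 = 10.9880 W/kg
Cost = power_per_kg / speed
Cost = 10.9880 / 1.55
Cost = 7.0890


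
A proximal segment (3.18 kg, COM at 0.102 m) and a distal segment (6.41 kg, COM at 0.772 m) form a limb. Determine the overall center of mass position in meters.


COM = (m1*x1 + m2*x2) / (m1 + m2)
COM = (3.18*0.102 + 6.41*0.772) / (3.18 + 6.41)
Numerator = 5.2729
Denominator = 9.5900
COM = 0.5498


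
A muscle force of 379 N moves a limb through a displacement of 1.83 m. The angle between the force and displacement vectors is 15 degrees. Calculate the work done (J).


W = F * d * cos(theta)
theta = 15 deg = 0.2618 rad
cos(theta) = 0.9659
W = 379 * 1.83 * 0.9659
W = 669.9372


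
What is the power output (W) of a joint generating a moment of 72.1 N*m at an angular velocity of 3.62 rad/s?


P = M * omega
P = 72.1 * 3.62
P = 261.0020


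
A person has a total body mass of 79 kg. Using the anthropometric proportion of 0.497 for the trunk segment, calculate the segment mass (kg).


m_segment = body_mass * fraction
m_segment = 79 * 0.497
m_segment = 39.2630


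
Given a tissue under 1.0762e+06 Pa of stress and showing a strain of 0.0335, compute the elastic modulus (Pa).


E = stress / strain
E = 1.0762e+06 / 0.0335
E = 3.2125e+07


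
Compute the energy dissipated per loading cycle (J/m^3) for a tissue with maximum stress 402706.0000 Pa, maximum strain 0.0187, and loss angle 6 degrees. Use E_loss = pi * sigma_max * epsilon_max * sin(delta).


E_loss = pi * sigma_max * epsilon_max * sin(delta)
delta = 6 deg = 0.1047 rad
sin(delta) = 0.1045
E_loss = pi * 402706.0000 * 0.0187 * 0.1045
E_loss = 2472.9432


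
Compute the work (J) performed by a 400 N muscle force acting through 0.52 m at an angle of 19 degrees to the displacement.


W = F * d * cos(theta)
theta = 19 deg = 0.3316 rad
cos(theta) = 0.9455
W = 400 * 0.52 * 0.9455
W = 196.6679


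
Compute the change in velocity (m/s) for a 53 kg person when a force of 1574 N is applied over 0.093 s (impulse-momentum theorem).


J = F * dt = 1574 * 0.093 = 146.3820 N*s
delta_v = J / m
delta_v = 146.3820 / 53
delta_v = 2.7619


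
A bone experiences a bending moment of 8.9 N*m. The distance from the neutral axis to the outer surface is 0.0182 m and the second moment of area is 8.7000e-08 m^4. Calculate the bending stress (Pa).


sigma = M * c / I
sigma = 8.9 * 0.0182 / 8.7000e-08
M * c = 0.1620
sigma = 1.8618e+06


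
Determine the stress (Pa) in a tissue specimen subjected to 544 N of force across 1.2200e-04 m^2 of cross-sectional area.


stress = F / A
stress = 544 / 1.2200e-04
stress = 4.4590e+06


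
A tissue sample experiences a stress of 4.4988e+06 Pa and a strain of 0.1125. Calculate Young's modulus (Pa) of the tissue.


E = stress / strain
E = 4.4988e+06 / 0.1125
E = 3.9989e+07


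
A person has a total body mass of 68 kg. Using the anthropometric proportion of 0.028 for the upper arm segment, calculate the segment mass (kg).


m_segment = body_mass * fraction
m_segment = 68 * 0.028
m_segment = 1.9040


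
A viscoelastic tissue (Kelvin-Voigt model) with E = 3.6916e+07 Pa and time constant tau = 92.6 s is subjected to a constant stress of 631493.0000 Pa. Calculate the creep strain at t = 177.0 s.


epsilon(t) = (sigma/E) * (1 - exp(-t/tau))
sigma/E = 631493.0000 / 3.6916e+07 = 0.0171
exp(-t/tau) = exp(-177.0 / 92.6) = 0.1479
epsilon = 0.0171 * (1 - 0.1479)
epsilon = 0.0146


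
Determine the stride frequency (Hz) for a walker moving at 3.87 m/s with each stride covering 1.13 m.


f = v / stride_length
f = 3.87 / 1.13
f = 3.4248


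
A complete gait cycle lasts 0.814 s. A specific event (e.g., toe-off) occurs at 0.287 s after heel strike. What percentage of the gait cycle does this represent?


pct = (event_time / cycle_time) * 100
pct = (0.287 / 0.814) * 100
ratio = 0.3526
pct = 35.2580


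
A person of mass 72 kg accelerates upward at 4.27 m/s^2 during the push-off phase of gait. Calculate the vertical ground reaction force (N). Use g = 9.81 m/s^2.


GRF = m * (g + a)
GRF = 72 * (9.81 + 4.27)
GRF = 72 * 14.0800
GRF = 1013.7600


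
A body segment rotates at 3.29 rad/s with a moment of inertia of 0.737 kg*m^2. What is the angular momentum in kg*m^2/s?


L = I * omega
L = 0.737 * 3.29
L = 2.4247


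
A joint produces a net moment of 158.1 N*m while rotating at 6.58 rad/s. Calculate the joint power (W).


P = M * omega
P = 158.1 * 6.58
P = 1040.2980


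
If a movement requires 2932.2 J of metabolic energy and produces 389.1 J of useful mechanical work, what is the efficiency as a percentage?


eta = (W_mech / E_meta) * 100
eta = (389.1 / 2932.2) * 100
ratio = 0.1327
eta = 13.2699


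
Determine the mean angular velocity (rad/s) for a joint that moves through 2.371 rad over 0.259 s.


omega = delta_theta / delta_t
omega = 2.371 / 0.259
omega = 9.1544


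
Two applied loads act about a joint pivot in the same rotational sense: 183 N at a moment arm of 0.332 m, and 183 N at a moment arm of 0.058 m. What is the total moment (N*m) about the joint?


M = F1 * d1 + F2 * d2
M = 183 * 0.332 + 183 * 0.058
M = 60.7560 + 10.6140
M = 71.3700


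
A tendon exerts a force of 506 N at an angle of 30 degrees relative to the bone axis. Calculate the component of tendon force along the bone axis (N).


F_eff = F_tendon * cos(theta)
theta = 30 deg = 0.5236 rad
cos(theta) = 0.8660
F_eff = 506 * 0.8660
F_eff = 438.2089


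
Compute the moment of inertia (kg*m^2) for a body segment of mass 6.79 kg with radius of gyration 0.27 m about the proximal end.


I = m * k^2
I = 6.79 * 0.27^2
k^2 = 0.0729
I = 0.4950


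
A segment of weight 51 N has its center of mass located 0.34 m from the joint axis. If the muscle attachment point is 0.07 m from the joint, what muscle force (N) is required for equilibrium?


F_muscle = W * d_load / d_muscle
F_muscle = 51 * 0.34 / 0.07
Numerator = 17.3400
F_muscle = 247.7143


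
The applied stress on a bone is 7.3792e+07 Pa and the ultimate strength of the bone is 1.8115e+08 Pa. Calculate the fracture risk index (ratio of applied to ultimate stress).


FRI = applied / ultimate
FRI = 7.3792e+07 / 1.8115e+08
FRI = 0.4074


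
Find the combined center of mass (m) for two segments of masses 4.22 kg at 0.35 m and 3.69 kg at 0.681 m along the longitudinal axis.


COM = (m1*x1 + m2*x2) / (m1 + m2)
COM = (4.22*0.35 + 3.69*0.681) / (4.22 + 3.69)
Numerator = 3.9899
Denominator = 7.9100
COM = 0.5044


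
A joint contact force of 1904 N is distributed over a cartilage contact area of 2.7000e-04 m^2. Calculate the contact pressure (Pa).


P = F / A
P = 1904 / 2.7000e-04
P = 7.0519e+06


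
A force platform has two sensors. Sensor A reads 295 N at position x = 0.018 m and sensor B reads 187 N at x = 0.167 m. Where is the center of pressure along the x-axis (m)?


COP_x = (F1*x1 + F2*x2) / (F1 + F2)
COP_x = (295*0.018 + 187*0.167) / (295 + 187)
Numerator = 36.5390
Denominator = 482
COP_x = 0.0758


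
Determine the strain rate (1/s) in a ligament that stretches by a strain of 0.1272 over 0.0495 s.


strain_rate = delta_strain / delta_t
strain_rate = 0.1272 / 0.0495
strain_rate = 2.5697


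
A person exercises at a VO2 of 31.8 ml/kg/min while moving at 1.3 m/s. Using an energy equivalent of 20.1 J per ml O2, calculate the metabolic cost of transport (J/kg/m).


Power per kg = VO2 * 20.1 / 60
Power per kg = 31.8 * 20.1 / 60 = 10.6530 W/kg
Cost = power_per_kg / speed
Cost = 10.6530 / 1.3
Cost = 8.1946


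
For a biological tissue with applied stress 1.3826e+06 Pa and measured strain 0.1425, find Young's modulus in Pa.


E = stress / strain
E = 1.3826e+06 / 0.1425
E = 9.7025e+06


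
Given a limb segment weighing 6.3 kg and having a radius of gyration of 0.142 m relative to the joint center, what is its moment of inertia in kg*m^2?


I = m * k^2
I = 6.3 * 0.142^2
k^2 = 0.0202
I = 0.1270


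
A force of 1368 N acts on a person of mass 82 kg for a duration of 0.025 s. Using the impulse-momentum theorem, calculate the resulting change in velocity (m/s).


J = F * dt = 1368 * 0.025 = 34.2000 N*s
delta_v = J / m
delta_v = 34.2000 / 82
delta_v = 0.4171


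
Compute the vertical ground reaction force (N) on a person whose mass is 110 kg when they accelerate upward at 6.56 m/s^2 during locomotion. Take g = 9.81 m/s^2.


GRF = m * (g + a)
GRF = 110 * (9.81 + 6.56)
GRF = 110 * 16.3700
GRF = 1800.7000


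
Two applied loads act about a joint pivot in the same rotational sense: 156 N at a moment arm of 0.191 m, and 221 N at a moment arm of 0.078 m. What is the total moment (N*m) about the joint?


M = F1 * d1 + F2 * d2
M = 156 * 0.191 + 221 * 0.078
M = 29.7960 + 17.2380
M = 47.0340


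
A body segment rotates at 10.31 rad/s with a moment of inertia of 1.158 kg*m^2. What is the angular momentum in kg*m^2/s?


L = I * omega
L = 1.158 * 10.31
L = 11.9390


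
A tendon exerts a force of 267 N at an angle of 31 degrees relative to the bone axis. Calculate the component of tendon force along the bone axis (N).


F_eff = F_tendon * cos(theta)
theta = 31 deg = 0.5411 rad
cos(theta) = 0.8572
F_eff = 267 * 0.8572
F_eff = 228.8637


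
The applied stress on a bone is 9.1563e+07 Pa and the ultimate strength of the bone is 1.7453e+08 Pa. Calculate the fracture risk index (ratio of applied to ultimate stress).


FRI = applied / ultimate
FRI = 9.1563e+07 / 1.7453e+08
FRI = 0.5246


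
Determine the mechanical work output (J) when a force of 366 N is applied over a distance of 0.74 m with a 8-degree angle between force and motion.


W = F * d * cos(theta)
theta = 8 deg = 0.1396 rad
cos(theta) = 0.9903
W = 366 * 0.74 * 0.9903
W = 268.2042
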